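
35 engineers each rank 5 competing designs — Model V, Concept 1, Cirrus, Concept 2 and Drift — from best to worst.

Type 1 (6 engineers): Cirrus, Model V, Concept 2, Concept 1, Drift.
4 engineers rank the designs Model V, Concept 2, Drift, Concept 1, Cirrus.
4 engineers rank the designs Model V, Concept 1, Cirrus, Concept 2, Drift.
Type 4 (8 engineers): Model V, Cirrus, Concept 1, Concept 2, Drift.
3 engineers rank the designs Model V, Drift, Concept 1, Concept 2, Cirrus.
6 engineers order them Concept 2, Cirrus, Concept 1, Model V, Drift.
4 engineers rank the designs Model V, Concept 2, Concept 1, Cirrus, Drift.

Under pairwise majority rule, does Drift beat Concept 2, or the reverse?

Ballots ranking Drift above Concept 2: 3.
Ballots ranking Concept 2 above Drift: 35 − 3 = 32.
Concept 2 wins the head-to-head 32–3.

Concept 2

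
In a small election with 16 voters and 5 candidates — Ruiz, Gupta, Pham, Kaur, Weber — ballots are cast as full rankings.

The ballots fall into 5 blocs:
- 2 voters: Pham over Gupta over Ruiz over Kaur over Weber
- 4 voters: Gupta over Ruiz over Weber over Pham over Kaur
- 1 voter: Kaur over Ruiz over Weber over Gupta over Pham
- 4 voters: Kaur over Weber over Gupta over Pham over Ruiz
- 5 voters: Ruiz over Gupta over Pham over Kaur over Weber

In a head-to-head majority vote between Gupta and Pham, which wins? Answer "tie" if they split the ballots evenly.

Ballots ranking Gupta above Pham: 4 + 1 + 4 + 5 = 14.
Ballots ranking Pham above Gupta: 16 − 14 = 2.
Gupta wins the head-to-head 14–2.

Gupta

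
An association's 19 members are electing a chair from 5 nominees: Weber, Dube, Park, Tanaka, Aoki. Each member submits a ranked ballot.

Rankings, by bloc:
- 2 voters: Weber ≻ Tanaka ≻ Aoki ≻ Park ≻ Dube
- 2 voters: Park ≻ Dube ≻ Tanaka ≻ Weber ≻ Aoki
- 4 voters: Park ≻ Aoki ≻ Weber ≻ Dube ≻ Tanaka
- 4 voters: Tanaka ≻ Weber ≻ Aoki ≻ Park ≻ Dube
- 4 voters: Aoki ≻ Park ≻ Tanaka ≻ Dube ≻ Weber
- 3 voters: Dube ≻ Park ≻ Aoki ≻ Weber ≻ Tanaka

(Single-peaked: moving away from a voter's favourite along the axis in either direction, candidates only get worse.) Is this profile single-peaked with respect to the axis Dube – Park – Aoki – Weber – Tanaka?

no

Axis positions: Dube=1, Park=2, Aoki=3, Weber=4, Tanaka=5.
Bloc 1 (peak Weber at position 4): ranking walks positions 4-5-3-2-1, expanding outward from the peak — single-peaked.
Bloc 2: ranking walks positions 2-1-5-4-3; Tanaka is ranked above Aoki even though Aoki lies between Tanaka and the peak Park on the axis — preferences dip and rise again. Not single-peaked.
Bloc 3 (peak Park at position 2): ranking walks positions 2-3-4-1-5, expanding outward from the peak — single-peaked.
Bloc 4 (peak Tanaka at position 5): ranking walks positions 5-4-3-2-1, expanding outward from the peak — single-peaked.
Bloc 5: ranking walks positions 3-2-5-1-4; Tanaka is ranked above Weber even though Weber lies between Tanaka and the peak Aoki on the axis — preferences dip and rise again. Not single-peaked.
Bloc 6 (peak Dube at position 1): ranking walks positions 1-2-3-4-5, expanding outward from the peak — single-peaked.
Bloc 2 violates single-peakedness, so the profile is not single-peaked on this axis.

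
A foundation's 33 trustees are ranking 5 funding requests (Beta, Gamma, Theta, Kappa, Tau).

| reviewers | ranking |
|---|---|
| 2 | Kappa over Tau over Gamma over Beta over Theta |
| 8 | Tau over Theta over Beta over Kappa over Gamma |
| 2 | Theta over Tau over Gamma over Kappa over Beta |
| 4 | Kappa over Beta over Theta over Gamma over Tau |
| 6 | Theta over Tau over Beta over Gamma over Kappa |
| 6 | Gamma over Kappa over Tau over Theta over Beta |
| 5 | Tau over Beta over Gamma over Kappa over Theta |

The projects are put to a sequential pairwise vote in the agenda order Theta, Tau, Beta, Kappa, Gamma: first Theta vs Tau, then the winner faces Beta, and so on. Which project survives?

Round 1: Theta vs Tau — 12–21, Tau advances.
Round 2: Tau vs Beta — 29–4, Tau advances.
Round 3: Tau vs Kappa — 21–12, Tau advances.
Round 4: Tau vs Gamma — 23–10, Tau advances.
Tau survives the agenda.

Tau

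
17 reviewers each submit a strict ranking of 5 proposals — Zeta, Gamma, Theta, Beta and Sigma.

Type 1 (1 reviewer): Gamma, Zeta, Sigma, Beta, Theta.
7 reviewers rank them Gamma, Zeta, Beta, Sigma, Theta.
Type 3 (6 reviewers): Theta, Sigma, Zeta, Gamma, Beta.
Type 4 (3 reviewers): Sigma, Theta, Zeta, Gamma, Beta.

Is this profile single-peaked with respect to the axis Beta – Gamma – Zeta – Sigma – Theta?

yes

Axis positions: Beta=1, Gamma=2, Zeta=3, Sigma=4, Theta=5.
Type 1 (peak Gamma at position 2): ranking walks positions 2-3-4-1-5, expanding outward from the peak — single-peaked.
Type 2 (peak Gamma at position 2): ranking walks positions 2-3-1-4-5, expanding outward from the peak — single-peaked.
Type 3 (peak Theta at position 5): ranking walks positions 5-4-3-2-1, expanding outward from the peak — single-peaked.
Type 4 (peak Sigma at position 4): ranking walks positions 4-5-3-2-1, expanding outward from the peak — single-peaked.
Every ranking is single-peaked on this axis.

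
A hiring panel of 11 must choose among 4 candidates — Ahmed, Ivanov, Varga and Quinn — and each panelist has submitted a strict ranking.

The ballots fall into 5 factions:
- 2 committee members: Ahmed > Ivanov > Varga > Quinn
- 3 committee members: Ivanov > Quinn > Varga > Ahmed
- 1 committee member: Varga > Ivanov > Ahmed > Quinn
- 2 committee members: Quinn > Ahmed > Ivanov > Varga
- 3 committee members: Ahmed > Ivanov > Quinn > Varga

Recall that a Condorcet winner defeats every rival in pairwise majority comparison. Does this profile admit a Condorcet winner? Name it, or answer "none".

Head-to-head results (11 committee members):
Ahmed–Ivanov: Ahmed 7–4.
Ahmed–Varga: Ahmed 7–4.
Ahmed vs Quinn: Ahmed, 6–5.
Ivanov vs Varga: Ivanov wins 10–1.
Ivanov vs Quinn: Ivanov wins 9–2.
Varga vs Quinn: Quinn wins 8–3.
Only Ahmed has no losses; Ahmed is the Condorcet winner.

Ahmed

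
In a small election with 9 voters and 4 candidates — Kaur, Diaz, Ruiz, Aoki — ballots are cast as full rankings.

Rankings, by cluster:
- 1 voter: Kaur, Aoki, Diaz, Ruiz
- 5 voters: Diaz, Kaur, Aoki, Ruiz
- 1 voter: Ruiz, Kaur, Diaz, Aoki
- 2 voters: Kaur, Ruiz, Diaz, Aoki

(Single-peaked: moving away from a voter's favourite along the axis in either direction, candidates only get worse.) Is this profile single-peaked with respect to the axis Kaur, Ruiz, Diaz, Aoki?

Axis positions: Kaur=1, Ruiz=2, Diaz=3, Aoki=4.
Cluster 1: ranking walks positions 1-4-3-2; Aoki is ranked above Ruiz even though Ruiz lies between Aoki and the peak Kaur on the axis — preferences dip and rise again. Not single-peaked.
Cluster 2: ranking walks positions 3-1-4-2; Kaur is ranked above Ruiz even though Ruiz lies between Kaur and the peak Diaz on the axis — preferences dip and rise again. Not single-peaked.
Cluster 3 (peak Ruiz at position 2): ranking walks positions 2-1-3-4, expanding outward from the peak — single-peaked.
Cluster 4 (peak Kaur at position 1): ranking walks positions 1-2-3-4, expanding outward from the peak — single-peaked.
Cluster 1 violates single-peakedness, so the profile is not single-peaked on this axis.

no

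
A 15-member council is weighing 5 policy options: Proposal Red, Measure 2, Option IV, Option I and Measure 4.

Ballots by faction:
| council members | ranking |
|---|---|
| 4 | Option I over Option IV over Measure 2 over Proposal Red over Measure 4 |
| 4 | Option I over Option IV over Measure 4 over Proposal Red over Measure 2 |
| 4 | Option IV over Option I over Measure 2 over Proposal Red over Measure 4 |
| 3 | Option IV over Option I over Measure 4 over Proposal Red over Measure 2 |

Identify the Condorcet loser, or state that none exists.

Measure 4

Pairwise majorities:
Proposal Red vs Measure 2: 7 to 8, Measure 2.
Proposal Red vs Option IV: Option IV wins 15–0.
Proposal Red–Option I: Option I 15–0.
Proposal Red vs Measure 4: Proposal Red preferred on 4+4 = 8 ballots; Proposal Red wins 8–7.
Measure 2 vs Option IV: 0 for Measure 2, 15 for Option IV — Option IV by 15–0.
Measure 2 vs Option I: 0 to 15, Option I.
Measure 2 vs Measure 4: Measure 2 wins 8–7.
Option IV vs Option I: Option IV preferred on 4+3 = 7 ballots; Option I wins 8–7.
Option IV vs Measure 4: 4+4+4+3 = 15 for Option IV, 0 for Measure 4 — Option IV by 15–0.
Option I vs Measure 4: Option I preferred on 4+4+4+3 = 15 ballots; Option I wins 15–0.
Only Measure 4 has no wins; Measure 4 is the Condorcet loser.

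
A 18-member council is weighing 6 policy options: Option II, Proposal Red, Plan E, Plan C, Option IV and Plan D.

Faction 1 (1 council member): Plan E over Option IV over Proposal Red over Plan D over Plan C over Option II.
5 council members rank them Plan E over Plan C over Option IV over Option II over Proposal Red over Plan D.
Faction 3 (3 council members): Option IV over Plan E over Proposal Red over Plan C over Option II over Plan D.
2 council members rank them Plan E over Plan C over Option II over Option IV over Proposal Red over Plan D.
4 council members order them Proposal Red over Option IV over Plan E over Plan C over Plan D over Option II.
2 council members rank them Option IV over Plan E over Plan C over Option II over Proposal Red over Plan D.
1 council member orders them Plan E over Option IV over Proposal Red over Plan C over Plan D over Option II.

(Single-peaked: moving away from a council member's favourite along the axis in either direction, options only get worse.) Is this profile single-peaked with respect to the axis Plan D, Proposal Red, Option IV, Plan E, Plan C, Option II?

yes

Axis positions: Plan D=1, Proposal Red=2, Option IV=3, Plan E=4, Plan C=5, Option II=6.
Faction 1 (peak Plan E at position 4): ranking walks positions 4-3-2-1-5-6, expanding outward from the peak — single-peaked.
Faction 2 (peak Plan E at position 4): ranking walks positions 4-5-3-6-2-1, expanding outward from the peak — single-peaked.
Faction 3 (peak Option IV at position 3): ranking walks positions 3-4-2-5-6-1, expanding outward from the peak — single-peaked.
Faction 4 (peak Plan E at position 4): ranking walks positions 4-5-6-3-2-1, expanding outward from the peak — single-peaked.
Faction 5 (peak Proposal Red at position 2): ranking walks positions 2-3-4-5-1-6, expanding outward from the peak — single-peaked.
Faction 6 (peak Option IV at position 3): ranking walks positions 3-4-5-6-2-1, expanding outward from the peak — single-peaked.
Faction 7 (peak Plan E at position 4): ranking walks positions 4-3-2-5-1-6, expanding outward from the peak — single-peaked.
Every ranking is single-peaked on this axis.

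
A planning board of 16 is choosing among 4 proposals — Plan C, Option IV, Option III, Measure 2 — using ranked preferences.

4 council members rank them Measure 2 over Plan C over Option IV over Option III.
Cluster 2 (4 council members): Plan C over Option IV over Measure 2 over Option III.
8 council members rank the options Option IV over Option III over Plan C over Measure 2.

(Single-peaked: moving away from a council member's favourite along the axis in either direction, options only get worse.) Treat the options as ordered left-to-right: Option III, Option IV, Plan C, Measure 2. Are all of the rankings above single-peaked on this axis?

yes

Axis positions: Option III=1, Option IV=2, Plan C=3, Measure 2=4.
Cluster 1 (peak Measure 2 at position 4): ranking walks positions 4-3-2-1, expanding outward from the peak — single-peaked.
Cluster 2 (peak Plan C at position 3): ranking walks positions 3-2-4-1, expanding outward from the peak — single-peaked.
Cluster 3 (peak Option IV at position 2): ranking walks positions 2-1-3-4, expanding outward from the peak — single-peaked.
Every ranking is single-peaked on this axis.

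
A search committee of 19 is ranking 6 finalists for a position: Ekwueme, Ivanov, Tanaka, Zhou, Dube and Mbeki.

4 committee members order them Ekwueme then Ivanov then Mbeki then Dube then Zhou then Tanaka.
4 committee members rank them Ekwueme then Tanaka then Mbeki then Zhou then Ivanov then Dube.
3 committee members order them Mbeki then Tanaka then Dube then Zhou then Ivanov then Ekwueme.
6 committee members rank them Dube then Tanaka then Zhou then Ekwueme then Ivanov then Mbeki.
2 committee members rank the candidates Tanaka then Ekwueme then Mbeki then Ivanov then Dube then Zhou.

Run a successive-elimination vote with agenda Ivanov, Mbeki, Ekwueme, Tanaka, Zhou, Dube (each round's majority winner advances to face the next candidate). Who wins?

Round 1: Ivanov vs Mbeki — 10–9, Ivanov advances.
Round 2: Ivanov vs Ekwueme — 3–16, Ekwueme advances.
Round 3: Ekwueme vs Tanaka — 8–11, Tanaka advances.
Round 4: Tanaka vs Zhou — 15–4, Tanaka advances.
Round 5: Tanaka vs Dube — 9–10, Dube advances.
The agenda winner is Dube.

Dube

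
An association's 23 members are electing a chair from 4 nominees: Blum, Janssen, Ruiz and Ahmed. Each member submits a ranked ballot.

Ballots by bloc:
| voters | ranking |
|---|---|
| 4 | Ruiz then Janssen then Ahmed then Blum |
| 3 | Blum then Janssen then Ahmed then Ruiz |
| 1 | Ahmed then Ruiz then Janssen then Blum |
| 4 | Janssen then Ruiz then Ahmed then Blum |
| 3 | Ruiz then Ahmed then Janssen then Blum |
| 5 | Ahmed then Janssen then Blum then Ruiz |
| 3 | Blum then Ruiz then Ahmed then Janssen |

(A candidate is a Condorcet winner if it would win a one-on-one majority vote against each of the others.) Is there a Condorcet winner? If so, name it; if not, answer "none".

none

Check each pair by majority over 23 ballots:
Blum vs Janssen: Blum is ranked higher on 3+3 = 6 ballots, Janssen on 17. Janssen wins 17–6.
Blum vs Ruiz: Blum is ranked higher on 3+5+3 = 11 ballots, Ruiz on 12. Ruiz wins 12–11.
Blum vs Ahmed: 6 to 17, Ahmed.
Janssen vs Ruiz: Janssen is ranked higher on 3+4+5 = 12 ballots, Ruiz on 11. Janssen wins 12–11.
Janssen vs Ahmed: Janssen is ranked higher on 4+3+4 = 11 ballots, Ahmed on 12. Ahmed wins 12–11.
Ruiz vs Ahmed: Ruiz is ranked higher on 4+4+3+3 = 14 ballots, Ahmed on 9. Ruiz wins 14–9.
Each candidate drops at least one matchup (Blum loses to Janssen; Janssen loses to Ahmed; Ruiz loses to Janssen; Ahmed loses to Ruiz); the cycle Janssen beats Ruiz beats Ahmed beats Janssen rules out a Condorcet winner.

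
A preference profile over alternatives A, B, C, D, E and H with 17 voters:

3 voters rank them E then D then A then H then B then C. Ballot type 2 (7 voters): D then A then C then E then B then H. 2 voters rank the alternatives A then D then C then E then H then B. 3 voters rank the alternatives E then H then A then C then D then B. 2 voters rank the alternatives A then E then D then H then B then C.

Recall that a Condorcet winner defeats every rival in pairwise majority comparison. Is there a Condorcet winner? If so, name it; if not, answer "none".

D

Check each pair by majority over 17 ballots:
A vs B: A, 17–0.
A–C: A 17–0.
A vs D: D wins 10–7.
A–E: A 11–6.
A vs H: A, 14–3.
B vs C: C, 12–5.
B vs D: D wins 17–0.
B vs E: E, 17–0.
B–H: H 10–7.
C–D: D 14–3.
C–E: C 9–8.
C vs H: C wins 9–8.
D vs E: D wins 9–8.
D vs H: D wins 14–3.
E vs H: E wins 17–0.
Only D has no losses; D is the Condorcet winner.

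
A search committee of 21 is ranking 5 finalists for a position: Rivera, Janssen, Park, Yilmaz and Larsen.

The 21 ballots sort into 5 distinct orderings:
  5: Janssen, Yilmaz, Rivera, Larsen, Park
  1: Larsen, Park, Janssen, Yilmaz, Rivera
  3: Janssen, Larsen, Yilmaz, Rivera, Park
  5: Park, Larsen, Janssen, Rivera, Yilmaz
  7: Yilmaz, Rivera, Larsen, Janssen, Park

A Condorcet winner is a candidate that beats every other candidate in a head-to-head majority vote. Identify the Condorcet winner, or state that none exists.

none

Check each pair by majority over 21 ballots:
Rivera vs Janssen: Rivera is ranked higher on 7 ballots, Janssen on 14. Janssen wins 14–7.
Rivera vs Park: 5+3+7 = 15 for Rivera, 6 for Park — Rivera by 15–6.
Rivera vs Yilmaz: 5 to 16, Yilmaz.
Rivera–Larsen: Rivera 12–9.
Janssen vs Park: Janssen wins 15–6.
Janssen vs Yilmaz: Janssen wins 14–7.
Janssen vs Larsen: Janssen preferred on 5+3 = 8 ballots; Larsen wins 13–8.
Park vs Yilmaz: 1+5 = 6 for Park, 15 for Yilmaz — Yilmaz by 15–6.
Park vs Larsen: Park is ranked higher on 5 ballots, Larsen on 16. Larsen wins 16–5.
Yilmaz vs Larsen: 12 to 9, Yilmaz.
Every candidate loses at least once (Rivera loses to Janssen; Janssen loses to Larsen; Park loses to Rivera; Yilmaz loses to Janssen; Larsen loses to Rivera). The majority relation contains the cycle Rivera → Larsen → Janssen → Rivera, so there is no Condorcet winner.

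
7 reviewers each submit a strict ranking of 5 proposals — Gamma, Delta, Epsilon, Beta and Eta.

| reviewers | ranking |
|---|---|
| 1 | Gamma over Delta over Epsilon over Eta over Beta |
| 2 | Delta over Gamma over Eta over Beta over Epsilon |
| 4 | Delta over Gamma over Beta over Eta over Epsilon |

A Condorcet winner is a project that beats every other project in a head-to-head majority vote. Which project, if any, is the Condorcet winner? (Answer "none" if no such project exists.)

Delta

Pairwise majorities:
Gamma vs Delta: Gamma is ranked higher on 1 ballot, Delta on 6. Delta wins 6–1.
Gamma vs Epsilon: 7 to 0, Gamma.
Gamma vs Beta: Gamma preferred on 1+2+4 = 7 ballots; Gamma wins 7–0.
Gamma vs Eta: Gamma wins 7–0.
Delta vs Epsilon: Delta wins 7–0.
Delta vs Beta: Delta preferred on 1+2+4 = 7 ballots; Delta wins 7–0.
Delta vs Eta: Delta is ranked higher on 1+2+4 = 7 ballots, Eta on 0. Delta wins 7–0.
Epsilon vs Beta: Epsilon preferred on 1 ballot; Beta wins 6–1.
Epsilon–Eta: Eta 6–1.
Beta vs Eta: Beta, 4–3.
Delta beats each of Gamma, Epsilon, Beta, Eta — Delta is the Condorcet winner.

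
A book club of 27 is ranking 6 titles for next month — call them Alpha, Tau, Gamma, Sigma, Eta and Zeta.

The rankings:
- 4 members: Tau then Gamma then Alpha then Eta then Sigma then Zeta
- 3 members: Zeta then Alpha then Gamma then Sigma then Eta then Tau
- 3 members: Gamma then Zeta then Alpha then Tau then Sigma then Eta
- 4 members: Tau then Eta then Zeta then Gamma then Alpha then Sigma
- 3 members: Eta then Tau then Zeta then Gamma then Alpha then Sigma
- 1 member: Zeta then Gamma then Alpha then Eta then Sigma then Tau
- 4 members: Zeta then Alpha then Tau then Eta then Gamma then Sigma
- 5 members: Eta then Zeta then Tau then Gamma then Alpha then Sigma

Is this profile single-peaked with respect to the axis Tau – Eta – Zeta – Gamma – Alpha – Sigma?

Axis positions: Tau=1, Eta=2, Zeta=3, Gamma=4, Alpha=5, Sigma=6.
Ballot type 1: ranking walks positions 1-4-5-2-6-3; Gamma is ranked above Eta even though Eta lies between Gamma and the peak Tau on the axis — preferences dip and rise again. Not single-peaked.
Ballot type 2: ranking walks positions 3-5-4-6-2-1; Alpha is ranked above Gamma even though Gamma lies between Alpha and the peak Zeta on the axis — preferences dip and rise again. Not single-peaked.
Ballot type 3: ranking walks positions 4-3-5-1-6-2; Tau is ranked above Eta even though Eta lies between Tau and the peak Gamma on the axis — preferences dip and rise again. Not single-peaked.
Ballot type 4 (peak Tau at position 1): ranking walks positions 1-2-3-4-5-6, expanding outward from the peak — single-peaked.
Ballot type 5 (peak Eta at position 2): ranking walks positions 2-1-3-4-5-6, expanding outward from the peak — single-peaked.
Ballot type 6 (peak Zeta at position 3): ranking walks positions 3-4-5-2-6-1, expanding outward from the peak — single-peaked.
Ballot type 7: ranking walks positions 3-5-1-2-4-6; Alpha is ranked above Gamma even though Gamma lies between Alpha and the peak Zeta on the axis — preferences dip and rise again. Not single-peaked.
Ballot type 8 (peak Eta at position 2): ranking walks positions 2-3-1-4-5-6, expanding outward from the peak — single-peaked.
Ballot type 1 violates single-peakedness, so the profile is not single-peaked on this axis.

no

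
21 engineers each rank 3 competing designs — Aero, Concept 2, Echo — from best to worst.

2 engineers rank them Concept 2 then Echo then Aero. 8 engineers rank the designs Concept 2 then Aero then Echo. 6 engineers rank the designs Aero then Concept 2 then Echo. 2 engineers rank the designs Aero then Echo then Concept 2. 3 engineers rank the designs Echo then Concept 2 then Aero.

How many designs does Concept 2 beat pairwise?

2

Concept 2 against each rival (21 engineers):
Concept 2 vs Aero: Concept 2, 13–8.
Concept 2–Echo: Concept 2 16–5.
Concept 2 beats Aero, Echo — 2 pairwise wins.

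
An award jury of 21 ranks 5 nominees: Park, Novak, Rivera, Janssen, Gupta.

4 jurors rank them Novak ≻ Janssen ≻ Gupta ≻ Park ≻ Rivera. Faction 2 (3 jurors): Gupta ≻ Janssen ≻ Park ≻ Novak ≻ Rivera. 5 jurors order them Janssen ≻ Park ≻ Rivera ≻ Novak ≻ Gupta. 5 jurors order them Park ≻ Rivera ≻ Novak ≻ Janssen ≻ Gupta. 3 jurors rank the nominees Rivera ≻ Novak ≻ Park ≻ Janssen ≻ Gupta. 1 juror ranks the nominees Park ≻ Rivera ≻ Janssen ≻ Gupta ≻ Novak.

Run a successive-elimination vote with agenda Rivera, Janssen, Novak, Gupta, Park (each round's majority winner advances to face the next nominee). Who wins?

Round 1: Rivera vs Janssen — 9–12, Janssen advances.
Round 2: Janssen vs Novak — 9–12, Novak advances.
Round 3: Novak vs Gupta — 17–4, Novak advances.
Round 4: Novak vs Park — 7–14, Park advances.
The agenda winner is Park.

Park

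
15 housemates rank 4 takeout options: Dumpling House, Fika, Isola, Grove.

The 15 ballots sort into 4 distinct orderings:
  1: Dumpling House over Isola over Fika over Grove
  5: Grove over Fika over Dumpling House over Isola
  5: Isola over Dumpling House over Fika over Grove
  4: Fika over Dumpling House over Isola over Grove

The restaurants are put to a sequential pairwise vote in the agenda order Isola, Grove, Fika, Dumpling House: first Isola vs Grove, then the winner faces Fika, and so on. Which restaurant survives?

Round 1: Isola vs Grove — 10–5, Isola advances.
Round 2: Isola vs Fika — 6–9, Fika advances.
Round 3: Fika vs Dumpling House — 9–6, Fika advances.
The agenda winner is Fika.

Fika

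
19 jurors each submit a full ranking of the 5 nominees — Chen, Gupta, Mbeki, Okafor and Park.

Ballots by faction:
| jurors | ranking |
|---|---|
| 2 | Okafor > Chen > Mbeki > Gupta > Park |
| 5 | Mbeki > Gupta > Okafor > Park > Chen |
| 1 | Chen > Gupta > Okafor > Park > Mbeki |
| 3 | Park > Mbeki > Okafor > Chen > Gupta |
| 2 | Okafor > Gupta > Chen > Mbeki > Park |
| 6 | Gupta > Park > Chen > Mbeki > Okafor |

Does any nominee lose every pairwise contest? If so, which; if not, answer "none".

Pairwise majorities:
Chen vs Gupta: Gupta wins 13–6.
Chen vs Mbeki: Chen wins 11–8.
Chen vs Okafor: Chen preferred on 1+6 = 7 ballots; Okafor wins 12–7.
Chen vs Park: Park, 14–5.
Gupta vs Mbeki: Gupta is ranked higher on 1+2+6 = 9 ballots, Mbeki on 10. Mbeki wins 10–9.
Gupta vs Okafor: Gupta, 12–7.
Gupta–Park: Gupta 16–3.
Mbeki–Okafor: Mbeki 14–5.
Mbeki vs Park: Mbeki preferred on 2+5+2 = 9 ballots; Park wins 10–9.
Okafor vs Park: Okafor preferred on 2+5+1+2 = 10 ballots; Okafor wins 10–9.
Every nominee wins at least one matchup (Chen beats Mbeki; Gupta beats Chen; Mbeki beats Gupta; Okafor beats Chen; Park beats Chen), so there is no Condorcet loser.

none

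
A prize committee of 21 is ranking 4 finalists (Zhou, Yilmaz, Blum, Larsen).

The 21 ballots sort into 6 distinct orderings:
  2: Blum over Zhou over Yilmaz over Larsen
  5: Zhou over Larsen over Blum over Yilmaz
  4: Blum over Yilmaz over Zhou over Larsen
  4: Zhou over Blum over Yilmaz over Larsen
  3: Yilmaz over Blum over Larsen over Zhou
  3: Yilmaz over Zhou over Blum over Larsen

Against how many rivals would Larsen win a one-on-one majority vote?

0

Larsen against each rival (21 jurors):
Larsen vs Zhou: Larsen preferred on 3 ballots; Zhou wins 18–3.
Larsen vs Yilmaz: Yilmaz, 16–5.
Larsen–Blum: Blum 16–5.
Larsen beats no one; loses to Zhou, Yilmaz, Blum — 0 pairwise wins.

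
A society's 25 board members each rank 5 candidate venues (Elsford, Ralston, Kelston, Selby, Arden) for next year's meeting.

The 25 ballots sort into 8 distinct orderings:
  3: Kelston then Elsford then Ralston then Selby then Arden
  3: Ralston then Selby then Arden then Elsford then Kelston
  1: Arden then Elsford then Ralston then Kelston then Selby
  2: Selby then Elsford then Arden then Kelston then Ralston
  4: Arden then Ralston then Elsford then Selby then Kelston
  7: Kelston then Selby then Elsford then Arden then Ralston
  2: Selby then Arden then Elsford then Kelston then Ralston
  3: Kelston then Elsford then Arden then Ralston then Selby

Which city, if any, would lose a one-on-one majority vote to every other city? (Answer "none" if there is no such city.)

Pairwise majorities:
Elsford vs Ralston: Elsford wins 18–7.
Elsford vs Kelston: 3+1+2+4+2 = 12 for Elsford, 13 for Kelston — Kelston by 13–12.
Elsford vs Selby: 3+1+4+3 = 11 for Elsford, 14 for Selby — Selby by 14–11.
Elsford vs Arden: Elsford wins 15–10.
Ralston vs Kelston: Kelston wins 17–8.
Ralston vs Selby: Ralston, 14–11.
Ralston–Arden: Arden 19–6.
Kelston vs Selby: 3+1+7+3 = 14 for Kelston, 11 for Selby — Kelston by 14–11.
Kelston vs Arden: Kelston, 13–12.
Selby vs Arden: Selby wins 17–8.
Every city wins at least one matchup (Elsford beats Ralston; Ralston beats Selby; Kelston beats Elsford; Selby beats Elsford; Arden beats Ralston), so there is no Condorcet loser.

none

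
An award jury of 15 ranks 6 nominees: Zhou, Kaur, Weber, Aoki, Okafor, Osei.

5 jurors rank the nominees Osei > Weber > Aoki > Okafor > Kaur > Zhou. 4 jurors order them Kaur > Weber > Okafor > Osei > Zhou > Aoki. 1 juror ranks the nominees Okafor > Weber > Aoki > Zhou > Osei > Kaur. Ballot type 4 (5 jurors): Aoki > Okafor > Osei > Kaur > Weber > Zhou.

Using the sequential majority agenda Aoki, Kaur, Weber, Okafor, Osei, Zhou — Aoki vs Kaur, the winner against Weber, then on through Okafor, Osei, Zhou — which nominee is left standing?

Osei

Round 1: Aoki vs Kaur — 11–4, Aoki advances.
Round 2: Aoki vs Weber — 5–10, Weber advances.
Round 3: Weber vs Okafor — 9–6, Weber advances.
Round 4: Weber vs Osei — 5–10, Osei advances.
Round 5: Osei vs Zhou — 14–1, Osei advances.
The agenda winner is Osei.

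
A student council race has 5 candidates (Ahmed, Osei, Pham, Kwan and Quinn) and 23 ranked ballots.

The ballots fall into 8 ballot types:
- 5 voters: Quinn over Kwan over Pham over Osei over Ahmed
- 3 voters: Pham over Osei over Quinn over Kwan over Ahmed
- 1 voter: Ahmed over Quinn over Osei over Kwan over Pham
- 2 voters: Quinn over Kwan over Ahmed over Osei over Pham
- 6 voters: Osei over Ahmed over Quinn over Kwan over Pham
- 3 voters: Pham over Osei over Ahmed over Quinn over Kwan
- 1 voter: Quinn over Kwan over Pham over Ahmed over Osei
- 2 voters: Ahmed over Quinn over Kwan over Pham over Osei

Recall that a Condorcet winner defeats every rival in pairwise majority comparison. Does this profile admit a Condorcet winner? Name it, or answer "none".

none

Check each pair by majority over 23 ballots:
Ahmed vs Osei: 1+2+1+2 = 6 for Ahmed, 17 for Osei — Osei by 17–6.
Ahmed vs Pham: Ahmed is ranked higher on 1+2+6+2 = 11 ballots, Pham on 12. Pham wins 12–11.
Ahmed vs Kwan: 1+6+3+2 = 12 for Ahmed, 11 for Kwan — Ahmed by 12–11.
Ahmed vs Quinn: Ahmed preferred on 1+6+3+2 = 12 ballots; Ahmed wins 12–11.
Osei vs Pham: Osei preferred on 1+2+6 = 9 ballots; Pham wins 14–9.
Osei vs Kwan: 13 to 10, Osei.
Osei vs Quinn: Osei preferred on 3+6+3 = 12 ballots; Osei wins 12–11.
Pham vs Kwan: Pham is ranked higher on 3+3 = 6 ballots, Kwan on 17. Kwan wins 17–6.
Pham vs Quinn: Pham is ranked higher on 3+3 = 6 ballots, Quinn on 17. Quinn wins 17–6.
Kwan vs Quinn: Kwan preferred on 0 ballots; Quinn wins 23–0.
Each candidate drops at least one matchup (Ahmed loses to Osei; Osei loses to Pham; Pham loses to Kwan; Kwan loses to Ahmed; Quinn loses to Ahmed); the cycle Ahmed beats Kwan beats Pham beats Ahmed rules out a Condorcet winner.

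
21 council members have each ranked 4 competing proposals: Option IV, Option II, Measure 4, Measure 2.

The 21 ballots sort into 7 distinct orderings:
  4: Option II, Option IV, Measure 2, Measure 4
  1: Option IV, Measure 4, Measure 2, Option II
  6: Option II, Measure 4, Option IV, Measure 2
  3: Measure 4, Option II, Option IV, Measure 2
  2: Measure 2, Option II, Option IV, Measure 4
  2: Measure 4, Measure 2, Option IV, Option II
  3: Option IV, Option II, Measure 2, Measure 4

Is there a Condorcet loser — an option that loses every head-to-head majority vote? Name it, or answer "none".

Measure 2

Head-to-head results (21 council members):
Option IV vs Option II: 6 to 15, Option II.
Option IV vs Measure 4: 4+1+2+3 = 10 for Option IV, 11 for Measure 4 — Measure 4 by 11–10.
Option IV–Measure 2: Option IV 17–4.
Option II vs Measure 4: 4+6+2+3 = 15 for Option II, 6 for Measure 4 — Option II by 15–6.
Option II–Measure 2: Option II 16–5.
Measure 4 vs Measure 2: Measure 4 preferred on 1+6+3+2 = 12 ballots; Measure 4 wins 12–9.
Measure 2 is beaten in every head-to-head and is the Condorcet loser.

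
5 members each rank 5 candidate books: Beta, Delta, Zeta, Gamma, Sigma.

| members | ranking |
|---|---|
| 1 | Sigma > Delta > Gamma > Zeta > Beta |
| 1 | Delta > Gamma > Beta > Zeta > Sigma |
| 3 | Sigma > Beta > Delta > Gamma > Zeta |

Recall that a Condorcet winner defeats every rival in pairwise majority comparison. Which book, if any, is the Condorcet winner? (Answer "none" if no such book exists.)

Sigma

Check each pair by majority over 5 ballots:
Beta vs Delta: Beta wins 3–2.
Beta–Zeta: Beta 4–1.
Beta vs Gamma: Beta, 3–2.
Beta vs Sigma: Sigma wins 4–1.
Delta vs Zeta: Delta is ranked higher on 1+1+3 = 5 ballots, Zeta on 0. Delta wins 5–0.
Delta vs Gamma: Delta, 5–0.
Delta vs Sigma: Sigma, 4–1.
Zeta vs Gamma: Gamma, 5–0.
Zeta vs Sigma: Zeta preferred on 1 ballot; Sigma wins 4–1.
Gamma vs Sigma: Gamma preferred on 1 ballot; Sigma wins 4–1.
Sigma wins every pairwise contest, so Sigma is the Condorcet winner.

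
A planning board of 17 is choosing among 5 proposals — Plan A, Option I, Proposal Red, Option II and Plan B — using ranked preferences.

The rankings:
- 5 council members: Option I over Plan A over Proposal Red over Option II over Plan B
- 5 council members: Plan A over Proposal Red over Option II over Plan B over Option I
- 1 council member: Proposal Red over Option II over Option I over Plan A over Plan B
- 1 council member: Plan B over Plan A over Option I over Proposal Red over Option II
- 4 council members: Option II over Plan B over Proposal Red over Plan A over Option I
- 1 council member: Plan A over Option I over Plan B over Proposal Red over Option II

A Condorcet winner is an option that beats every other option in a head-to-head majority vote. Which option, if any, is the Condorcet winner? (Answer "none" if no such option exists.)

Check each pair by majority over 17 ballots:
Plan A vs Option I: 5+1+4+1 = 11 for Plan A, 6 for Option I — Plan A by 11–6.
Plan A vs Proposal Red: Plan A preferred on 5+5+1+1 = 12 ballots; Plan A wins 12–5.
Plan A vs Option II: 12 to 5, Plan A.
Plan A vs Plan B: 12 to 5, Plan A.
Option I vs Proposal Red: Option I preferred on 5+1+1 = 7 ballots; Proposal Red wins 10–7.
Option I vs Option II: Option I is ranked higher on 5+1+1 = 7 ballots, Option II on 10. Option II wins 10–7.
Option I vs Plan B: 5+1+1 = 7 for Option I, 10 for Plan B — Plan B by 10–7.
Proposal Red vs Option II: Proposal Red is ranked higher on 5+5+1+1+1 = 13 ballots, Option II on 4. Proposal Red wins 13–4.
Proposal Red vs Plan B: 11 to 6, Proposal Red.
Option II vs Plan B: 5+5+1+4 = 15 for Option II, 2 for Plan B — Option II by 15–2.
Only Plan A has no losses; Plan A is the Condorcet winner.

Plan A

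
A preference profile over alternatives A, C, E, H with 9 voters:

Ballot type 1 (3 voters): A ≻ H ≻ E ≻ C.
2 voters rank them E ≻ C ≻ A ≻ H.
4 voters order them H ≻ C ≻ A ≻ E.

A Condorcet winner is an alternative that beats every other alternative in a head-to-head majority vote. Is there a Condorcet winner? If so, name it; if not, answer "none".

none

Pairwise majorities:
A vs C: C, 6–3.
A vs E: A preferred on 3+4 = 7 ballots; A wins 7–2.
A vs H: 3+2 = 5 for A, 4 for H — A by 5–4.
C vs E: 4 for C, 5 for E — E by 5–4.
C vs H: C preferred on 2 ballots; H wins 7–2.
E vs H: H wins 7–2.
No alternative is unbeaten: A loses to C; C loses to E; E loses to A; H loses to A. In particular A beats E beats C beats A is a majority cycle — no Condorcet winner exists.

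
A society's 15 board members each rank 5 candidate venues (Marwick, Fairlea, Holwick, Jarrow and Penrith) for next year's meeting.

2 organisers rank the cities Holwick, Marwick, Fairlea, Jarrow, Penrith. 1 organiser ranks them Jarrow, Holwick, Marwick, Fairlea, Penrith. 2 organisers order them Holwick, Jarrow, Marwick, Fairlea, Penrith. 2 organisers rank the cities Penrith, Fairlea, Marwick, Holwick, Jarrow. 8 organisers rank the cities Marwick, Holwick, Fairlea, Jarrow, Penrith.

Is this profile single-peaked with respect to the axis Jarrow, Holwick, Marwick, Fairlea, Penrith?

yes

Axis positions: Jarrow=1, Holwick=2, Marwick=3, Fairlea=4, Penrith=5.
Type 1 (peak Holwick at position 2): ranking walks positions 2-3-4-1-5, expanding outward from the peak — single-peaked.
Type 2 (peak Jarrow at position 1): ranking walks positions 1-2-3-4-5, expanding outward from the peak — single-peaked.
Type 3 (peak Holwick at position 2): ranking walks positions 2-1-3-4-5, expanding outward from the peak — single-peaked.
Type 4 (peak Penrith at position 5): ranking walks positions 5-4-3-2-1, expanding outward from the peak — single-peaked.
Type 5 (peak Marwick at position 3): ranking walks positions 3-2-4-1-5, expanding outward from the peak — single-peaked.
Every ranking is single-peaked on this axis.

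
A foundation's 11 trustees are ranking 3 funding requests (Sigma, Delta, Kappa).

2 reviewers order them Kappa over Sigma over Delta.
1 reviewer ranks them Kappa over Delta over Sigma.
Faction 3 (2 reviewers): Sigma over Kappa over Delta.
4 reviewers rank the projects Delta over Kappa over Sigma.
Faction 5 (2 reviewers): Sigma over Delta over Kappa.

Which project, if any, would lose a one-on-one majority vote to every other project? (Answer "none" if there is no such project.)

Pairwise majorities:
Sigma vs Delta: 6 to 5, Sigma.
Sigma vs Kappa: Kappa, 7–4.
Delta–Kappa: Delta 6–5.
No project is winless: Sigma beats Delta; Delta beats Kappa; Kappa beats Sigma. There is no Condorcet loser.

none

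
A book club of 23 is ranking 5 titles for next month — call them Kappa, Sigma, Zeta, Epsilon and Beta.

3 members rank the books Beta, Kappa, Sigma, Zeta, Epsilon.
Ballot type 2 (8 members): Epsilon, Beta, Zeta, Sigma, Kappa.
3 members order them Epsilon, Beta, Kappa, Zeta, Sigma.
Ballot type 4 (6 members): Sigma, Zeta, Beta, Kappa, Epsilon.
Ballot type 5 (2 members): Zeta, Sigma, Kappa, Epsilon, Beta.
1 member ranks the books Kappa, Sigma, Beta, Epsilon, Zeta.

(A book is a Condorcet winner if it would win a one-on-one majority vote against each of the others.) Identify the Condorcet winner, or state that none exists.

none

Check each pair by majority over 23 ballots:
Kappa vs Sigma: Sigma, 16–7.
Kappa–Zeta: Zeta 16–7.
Kappa vs Epsilon: Kappa wins 12–11.
Kappa vs Beta: Beta wins 20–3.
Sigma vs Zeta: Zeta wins 13–10.
Sigma vs Epsilon: Sigma, 12–11.
Sigma vs Beta: Beta wins 14–9.
Zeta–Epsilon: Epsilon 12–11.
Zeta–Beta: Beta 15–8.
Epsilon vs Beta: Epsilon wins 13–10.
Every book loses at least once (Kappa loses to Sigma; Sigma loses to Zeta; Zeta loses to Epsilon; Epsilon loses to Kappa; Beta loses to Epsilon). The majority relation contains the cycle Kappa beats Epsilon beats Zeta beats Kappa, so there is no Condorcet winner.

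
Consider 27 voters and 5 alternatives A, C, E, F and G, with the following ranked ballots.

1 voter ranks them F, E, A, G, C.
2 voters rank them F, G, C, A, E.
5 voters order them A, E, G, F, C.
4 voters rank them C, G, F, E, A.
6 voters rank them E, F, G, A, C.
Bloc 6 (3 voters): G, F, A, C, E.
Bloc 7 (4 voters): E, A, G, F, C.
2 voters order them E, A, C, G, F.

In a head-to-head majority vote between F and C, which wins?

F

Ballots ranking F above C: 1 + 2 + 5 + 6 + 3 + 4 = 21.
Ballots ranking C above F: 27 − 21 = 6.
F wins the head-to-head 21–6.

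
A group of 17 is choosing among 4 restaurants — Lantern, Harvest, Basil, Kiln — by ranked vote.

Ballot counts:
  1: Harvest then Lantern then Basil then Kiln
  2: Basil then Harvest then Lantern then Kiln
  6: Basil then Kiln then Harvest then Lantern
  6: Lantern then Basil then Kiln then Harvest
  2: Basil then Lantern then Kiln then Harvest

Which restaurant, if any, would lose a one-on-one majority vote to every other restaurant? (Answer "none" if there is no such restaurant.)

none

Pairwise majorities:
Lantern vs Harvest: 6+2 = 8 for Lantern, 9 for Harvest — Harvest by 9–8.
Lantern vs Basil: Basil wins 10–7.
Lantern–Kiln: Lantern 11–6.
Harvest vs Basil: Basil wins 16–1.
Harvest vs Kiln: Harvest preferred on 1+2 = 3 ballots; Kiln wins 14–3.
Basil vs Kiln: 17 to 0, Basil.
No restaurant is winless: Lantern beats Kiln; Harvest beats Lantern; Basil beats Lantern; Kiln beats Harvest. There is no Condorcet loser.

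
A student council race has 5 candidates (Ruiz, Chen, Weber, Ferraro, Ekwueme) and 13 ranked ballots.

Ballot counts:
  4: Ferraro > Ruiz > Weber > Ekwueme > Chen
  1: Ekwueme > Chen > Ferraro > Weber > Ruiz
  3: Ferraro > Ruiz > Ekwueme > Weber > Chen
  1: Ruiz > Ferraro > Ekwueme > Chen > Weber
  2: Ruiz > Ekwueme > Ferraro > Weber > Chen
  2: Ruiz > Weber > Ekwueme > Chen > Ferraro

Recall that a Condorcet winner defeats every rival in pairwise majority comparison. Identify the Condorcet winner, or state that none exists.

Head-to-head results (13 voters):
Ruiz vs Chen: Ruiz wins 12–1.
Ruiz–Weber: Ruiz 12–1.
Ruiz vs Ferraro: Ruiz preferred on 1+2+2 = 5 ballots; Ferraro wins 8–5.
Ruiz–Ekwueme: Ruiz 12–1.
Chen vs Weber: Chen is ranked higher on 1+1 = 2 ballots, Weber on 11. Weber wins 11–2.
Chen vs Ferraro: Ferraro wins 10–3.
Chen–Ekwueme: Ekwueme 13–0.
Weber vs Ferraro: Ferraro, 11–2.
Weber vs Ekwueme: Ekwueme, 7–6.
Ferraro vs Ekwueme: 8 to 5, Ferraro.
Ferraro beats each of Ruiz, Chen, Weber, Ekwueme — Ferraro is the Condorcet winner.

Ferraro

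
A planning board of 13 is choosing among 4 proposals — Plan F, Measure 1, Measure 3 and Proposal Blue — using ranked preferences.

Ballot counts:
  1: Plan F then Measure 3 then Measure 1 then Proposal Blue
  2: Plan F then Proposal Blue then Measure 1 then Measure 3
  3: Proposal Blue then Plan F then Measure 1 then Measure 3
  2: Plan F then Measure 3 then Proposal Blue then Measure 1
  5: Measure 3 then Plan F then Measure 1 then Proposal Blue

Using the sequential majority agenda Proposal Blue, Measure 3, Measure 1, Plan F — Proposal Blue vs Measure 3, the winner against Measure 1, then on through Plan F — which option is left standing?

Plan F

Round 1: Proposal Blue vs Measure 3 — 5–8, Measure 3 advances.
Round 2: Measure 3 vs Measure 1 — 8–5, Measure 3 advances.
Round 3: Measure 3 vs Plan F — 5–8, Plan F advances.
The agenda winner is Plan F.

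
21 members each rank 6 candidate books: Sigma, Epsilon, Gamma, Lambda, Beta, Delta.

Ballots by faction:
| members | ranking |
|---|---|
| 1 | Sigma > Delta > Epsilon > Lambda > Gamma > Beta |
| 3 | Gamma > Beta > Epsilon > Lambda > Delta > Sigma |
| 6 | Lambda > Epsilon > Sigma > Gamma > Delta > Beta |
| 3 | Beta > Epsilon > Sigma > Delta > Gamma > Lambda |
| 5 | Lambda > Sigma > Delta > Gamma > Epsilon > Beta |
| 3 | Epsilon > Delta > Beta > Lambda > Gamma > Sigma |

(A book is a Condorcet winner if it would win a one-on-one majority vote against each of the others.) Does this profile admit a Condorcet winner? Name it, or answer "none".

Check each pair by majority over 21 ballots:
Sigma vs Epsilon: Sigma preferred on 1+5 = 6 ballots; Epsilon wins 15–6.
Sigma vs Gamma: Sigma preferred on 1+6+3+5 = 15 ballots; Sigma wins 15–6.
Sigma vs Lambda: 1+3 = 4 for Sigma, 17 for Lambda — Lambda by 17–4.
Sigma vs Beta: Sigma is ranked higher on 1+6+5 = 12 ballots, Beta on 9. Sigma wins 12–9.
Sigma vs Delta: 1+6+3+5 = 15 for Sigma, 6 for Delta — Sigma by 15–6.
Epsilon vs Gamma: Epsilon is ranked higher on 1+6+3+3 = 13 ballots, Gamma on 8. Epsilon wins 13–8.
Epsilon vs Lambda: Epsilon preferred on 1+3+3+3 = 10 ballots; Lambda wins 11–10.
Epsilon vs Beta: Epsilon is ranked higher on 1+6+5+3 = 15 ballots, Beta on 6. Epsilon wins 15–6.
Epsilon vs Delta: Epsilon preferred on 3+6+3+3 = 15 ballots; Epsilon wins 15–6.
Gamma vs Lambda: Gamma is ranked higher on 3+3 = 6 ballots, Lambda on 15. Lambda wins 15–6.
Gamma vs Beta: Gamma is ranked higher on 1+3+6+5 = 15 ballots, Beta on 6. Gamma wins 15–6.
Gamma vs Delta: 9 to 12, Delta.
Lambda vs Beta: 12 to 9, Lambda.
Lambda vs Delta: Lambda preferred on 3+6+5 = 14 ballots; Lambda wins 14–7.
Beta vs Delta: 3+3 = 6 for Beta, 15 for Delta — Delta by 15–6.
Lambda defeats every rival head-to-head and is the Condorcet winner.

Lambda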